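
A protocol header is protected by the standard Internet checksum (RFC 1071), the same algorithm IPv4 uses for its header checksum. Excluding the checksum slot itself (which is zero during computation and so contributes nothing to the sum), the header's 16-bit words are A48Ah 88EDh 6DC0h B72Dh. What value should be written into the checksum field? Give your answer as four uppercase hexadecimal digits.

AD99

One's-complement addition (fold any carry out of bit 15 back into bit 0):
  0xA48A + 0x88ED = 0x12D77 → wrap carry → 0x2D78
  0x2D78 + 0x6DC0 = 0x09B38
  0x9B38 + 0xB72D = 0x15265 → wrap carry → 0x5266
One's-complement sum = 0x5266.
Checksum = ~0x5266 & 0xFFFF = 0xAD99.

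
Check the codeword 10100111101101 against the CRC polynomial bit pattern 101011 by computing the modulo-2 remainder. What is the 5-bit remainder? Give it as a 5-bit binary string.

Modulo-2 division of 10100111101101 by 101011:
  pos 0: 101001 XOR 101011 = 000010
  pos 4: 101110 XOR 101011 = 000101
  pos 7: 101110 XOR 101011 = 000101
Remainder = 01011 (nonzero — an error is detected).

01011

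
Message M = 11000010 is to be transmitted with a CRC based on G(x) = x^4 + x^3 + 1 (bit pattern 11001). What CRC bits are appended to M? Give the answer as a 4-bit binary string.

Append 4 zeros: 110000100000. Divide by 11001 (XOR where the leading bit is 1):
  pos 0: 11000 XOR 11001 = 00001
  pos 4: 10100 XOR 11001 = 01101
  pos 5: 11010 XOR 11001 = 00011
Remainder (last 4 bits) = 1100. This is the CRC / FCS.

1100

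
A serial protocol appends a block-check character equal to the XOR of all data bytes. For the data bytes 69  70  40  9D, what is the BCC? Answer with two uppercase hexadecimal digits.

C4

XOR the bytes together:
  start with 0x69
  0x69 ⊕ 0x70 = 0x19
  0x19 ⊕ 0x40 = 0x59
  0x59 ⊕ 0x9D = 0xC4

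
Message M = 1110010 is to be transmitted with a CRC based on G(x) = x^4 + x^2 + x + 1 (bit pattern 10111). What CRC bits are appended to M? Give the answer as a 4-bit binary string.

Append 4 zeros: 11100100000. Divide by 10111 (XOR where the leading bit is 1):
  pos 0: 11100 XOR 10111 = 01011
  pos 1: 10111 XOR 10111 = 00000
Remainder (last 4 bits) = 0000. This is the CRC / FCS.

0000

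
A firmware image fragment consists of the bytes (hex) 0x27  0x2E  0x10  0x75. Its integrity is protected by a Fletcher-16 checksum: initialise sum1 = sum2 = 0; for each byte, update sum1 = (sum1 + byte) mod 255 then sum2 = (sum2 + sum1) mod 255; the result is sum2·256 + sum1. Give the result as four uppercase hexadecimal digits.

BCDA

Running sums (mod 255):
  after byte 0 (0x27): sum1=39, sum2=39
  after byte 1 (0x2E): sum1=85, sum2=124
  after byte 2 (0x10): sum1=101, sum2=225
  after byte 3 (0x75): sum1=218, sum2=188
Checksum = sum2·256 + sum1 = 188·256 + 218 = 48346 = 0xBCDA.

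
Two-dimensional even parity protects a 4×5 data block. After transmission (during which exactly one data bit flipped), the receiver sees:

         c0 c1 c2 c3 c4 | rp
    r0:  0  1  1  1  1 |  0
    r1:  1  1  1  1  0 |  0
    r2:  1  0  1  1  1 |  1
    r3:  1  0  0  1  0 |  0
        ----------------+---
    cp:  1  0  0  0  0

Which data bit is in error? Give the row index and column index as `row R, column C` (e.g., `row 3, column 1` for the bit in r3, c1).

Recompute each row's even parity and compare to rp:
  r0: data parity 0, sent rp 0 → ok
  r1: data parity 0, sent rp 0 → ok
  r2: data parity 0, sent rp 1 → mismatch
  r3: data parity 0, sent rp 0 → ok
Recompute each column's even parity and compare to cp:
  c0: data parity 1, sent cp 1 → ok
  c1: data parity 0, sent cp 0 → ok
  c2: data parity 1, sent cp 0 → mismatch
  c3: data parity 0, sent cp 0 → ok
  c4: data parity 0, sent cp 0 → ok
Exactly one row (r2) and one column (c2) fail → the flipped bit is at their intersection.

row 2, column 2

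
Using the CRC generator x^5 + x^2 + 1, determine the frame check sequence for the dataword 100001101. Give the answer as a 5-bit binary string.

Append 5 zeros: 10000110100000. Divide by 100101 (XOR where the leading bit is 1):
  pos 0: 100001 XOR 100101 = 000100
  pos 3: 100101 XOR 100101 = 000000
Remainder (last 5 bits) = 00000. This is the CRC / FCS.

00000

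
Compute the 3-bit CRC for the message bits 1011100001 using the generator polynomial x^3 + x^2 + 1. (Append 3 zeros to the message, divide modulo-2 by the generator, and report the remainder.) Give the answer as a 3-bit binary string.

101

Append 3 zeros: 1011100001000. Divide by 1101 (XOR where the leading bit is 1):
  pos 0: 1011 XOR 1101 = 0110
  pos 1: 1101 XOR 1101 = 0000
  pos 9: 1000 XOR 1101 = 0101
Remainder (last 3 bits) = 101. This is the CRC / FCS.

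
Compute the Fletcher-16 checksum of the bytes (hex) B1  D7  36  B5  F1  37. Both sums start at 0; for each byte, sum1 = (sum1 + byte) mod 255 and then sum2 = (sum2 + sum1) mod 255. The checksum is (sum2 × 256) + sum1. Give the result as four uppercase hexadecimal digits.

769E

Running sums (mod 255):
  after byte 0 (B1): sum1=177, sum2=177
  after byte 1 (D7): sum1=137, sum2=59
  after byte 2 (36): sum1=191, sum2=250
  after byte 3 (B5): sum1=117, sum2=112
  after byte 4 (F1): sum1=103, sum2=215
  after byte 5 (37): sum1=158, sum2=118
Checksum = sum2·256 + sum1 = 118·256 + 158 = 30366 = 0x769E.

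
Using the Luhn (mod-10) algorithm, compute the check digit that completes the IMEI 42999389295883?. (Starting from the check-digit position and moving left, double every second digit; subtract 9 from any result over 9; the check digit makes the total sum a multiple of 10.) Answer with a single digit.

Partial digits right→left: 3 8 8 5 9 2 9 8 3 9 9 9 2 4
Double every second digit counting from the check-digit position (so the 1st, 3rd, 5th, ... of the partial from the right).
  doubled (with −9 where >9): 6 7 9 9 6 9 4 → sum 50
  kept as-is: 8 5 2 8 9 9 4 → sum 45
Total = 50 + 45 = 95.
Check digit = (10 − (95 mod 10)) mod 10 = 5.

5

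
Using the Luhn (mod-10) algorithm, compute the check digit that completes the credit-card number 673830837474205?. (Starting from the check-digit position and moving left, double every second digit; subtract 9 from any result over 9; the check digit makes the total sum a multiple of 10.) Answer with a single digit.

Partial digits right→left: 5 0 2 4 7 4 7 3 8 0 3 8 3 7 6
Double every second digit counting from the check-digit position (so the 1st, 3rd, 5th, ... of the partial from the right).
  doubled (with −9 where >9): 1 4 5 5 7 6 6 3 → sum 37
  kept as-is: 0 4 4 3 0 8 7 → sum 26
Total = 37 + 26 = 63.
Check digit = (10 − (63 mod 10)) mod 10 = 7.

7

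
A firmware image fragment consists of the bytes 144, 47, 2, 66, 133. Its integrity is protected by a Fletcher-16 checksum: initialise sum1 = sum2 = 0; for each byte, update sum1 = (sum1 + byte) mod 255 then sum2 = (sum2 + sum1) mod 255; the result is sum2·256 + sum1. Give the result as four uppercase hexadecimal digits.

Running sums (mod 255):
  after byte 0 (144): sum1=144, sum2=144
  after byte 1 (47): sum1=191, sum2=80
  after byte 2 (2): sum1=193, sum2=18
  after byte 3 (66): sum1=4, sum2=22
  after byte 4 (133): sum1=137, sum2=159
Checksum = sum2·256 + sum1 = 159·256 + 137 = 40841 = 0x9F89.

9F89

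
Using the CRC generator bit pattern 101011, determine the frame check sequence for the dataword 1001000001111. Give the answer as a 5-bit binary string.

00101

Append 5 zeros: 100100000111100000. Divide by 101011 (XOR where the leading bit is 1):
  pos 0: 100100 XOR 101011 = 001111
  pos 2: 111100 XOR 101011 = 010111
  pos 3: 101110 XOR 101011 = 000101
  pos 6: 101111 XOR 101011 = 000100
  pos 9: 100100 XOR 101011 = 001111
  pos 11: 111100 XOR 101011 = 010111
  pos 12: 101110 XOR 101011 = 000101
Remainder (last 5 bits) = 00101. This is the CRC / FCS.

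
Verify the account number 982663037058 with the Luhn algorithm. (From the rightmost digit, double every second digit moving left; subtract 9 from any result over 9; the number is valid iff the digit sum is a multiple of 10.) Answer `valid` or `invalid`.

From the right, keep odd positions and double even positions (subtract 9 from any doubled value over 9):
  doubled (positions 2,4,...): 1 5 0 3 4 9 → sum 22
  kept (positions 1,3,...): 8 0 3 3 6 8 → sum 28
Total = 50.
50 mod 10 = 0, so the number is valid.

valid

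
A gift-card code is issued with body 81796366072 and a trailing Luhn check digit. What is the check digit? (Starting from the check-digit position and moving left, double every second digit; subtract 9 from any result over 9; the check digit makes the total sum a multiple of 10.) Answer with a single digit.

Partial digits right→left: 2 7 0 6 6 3 6 9 7 1 8
Double every second digit counting from the check-digit position (so the 1st, 3rd, 5th, ... of the partial from the right).
  doubled (with −9 where >9): 4 0 3 3 5 7 → sum 22
  kept as-is: 7 6 3 9 1 → sum 26
Total = 22 + 26 = 48.
Check digit = (10 − (48 mod 10)) mod 10 = 2.

2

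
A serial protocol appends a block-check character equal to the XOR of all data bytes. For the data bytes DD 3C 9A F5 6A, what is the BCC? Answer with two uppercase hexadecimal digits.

XOR the bytes together:
  start with 0xDD
  0xDD ⊕ 0x3C = 0xE1
  0xE1 ⊕ 0x9A = 0x7B
  0x7B ⊕ 0xF5 = 0x8E
  0x8E ⊕ 0x6A = 0xE4

E4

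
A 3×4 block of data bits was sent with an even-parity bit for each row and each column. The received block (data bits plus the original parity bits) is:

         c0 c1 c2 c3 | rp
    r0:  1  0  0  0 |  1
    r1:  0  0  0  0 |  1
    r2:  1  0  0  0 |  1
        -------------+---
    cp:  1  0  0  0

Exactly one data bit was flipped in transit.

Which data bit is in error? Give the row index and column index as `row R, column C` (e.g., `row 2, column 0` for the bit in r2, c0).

Recompute each row's even parity and compare to rp:
  r0: data parity 1, sent rp 1 → ok
  r1: data parity 0, sent rp 1 → mismatch
  r2: data parity 1, sent rp 1 → ok
Recompute each column's even parity and compare to cp:
  c0: data parity 0, sent cp 1 → mismatch
  c1: data parity 0, sent cp 0 → ok
  c2: data parity 0, sent cp 0 → ok
  c3: data parity 0, sent cp 0 → ok
Exactly one row (r1) and one column (c0) fail → the flipped bit is at their intersection.

row 1, column 0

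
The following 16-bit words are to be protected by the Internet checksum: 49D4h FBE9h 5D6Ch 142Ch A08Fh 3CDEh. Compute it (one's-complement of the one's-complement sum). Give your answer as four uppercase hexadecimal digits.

6B3B

One's-complement addition (fold any carry out of bit 15 back into bit 0):
  0x49D4 + 0xFBE9 = 0x145BD → wrap carry → 0x45BE
  0x45BE + 0x5D6C = 0x0A32A
  0xA32A + 0x142C = 0x0B756
  0xB756 + 0xA08F = 0x157E5 → wrap carry → 0x57E6
  0x57E6 + 0x3CDE = 0x094C4
One's-complement sum = 0x94C4.
Checksum = ~0x94C4 & 0xFFFF = 0x6B3B.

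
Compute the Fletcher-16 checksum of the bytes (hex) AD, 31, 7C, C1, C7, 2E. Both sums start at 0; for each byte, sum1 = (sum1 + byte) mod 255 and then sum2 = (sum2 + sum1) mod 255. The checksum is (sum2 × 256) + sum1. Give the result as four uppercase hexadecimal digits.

Running sums (mod 255):
  after byte 0 (AD): sum1=173, sum2=173
  after byte 1 (31): sum1=222, sum2=140
  after byte 2 (7C): sum1=91, sum2=231
  after byte 3 (C1): sum1=29, sum2=5
  after byte 4 (C7): sum1=228, sum2=233
  after byte 5 (2E): sum1=19, sum2=252
Checksum = sum2·256 + sum1 = 252·256 + 19 = 64531 = 0xFC13.

FC13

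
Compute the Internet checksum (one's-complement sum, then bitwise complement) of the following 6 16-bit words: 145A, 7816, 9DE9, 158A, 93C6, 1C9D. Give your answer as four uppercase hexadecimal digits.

One's-complement addition (fold any carry out of bit 15 back into bit 0):
  0x145A + 0x7816 = 0x08C70
  0x8C70 + 0x9DE9 = 0x12A59 → wrap carry → 0x2A5A
  0x2A5A + 0x158A = 0x03FE4
  0x3FE4 + 0x93C6 = 0x0D3AA
  0xD3AA + 0x1C9D = 0x0F047
One's-complement sum = 0xF047.
Checksum = ~0xF047 & 0xFFFF = 0x0FB8.

0FB8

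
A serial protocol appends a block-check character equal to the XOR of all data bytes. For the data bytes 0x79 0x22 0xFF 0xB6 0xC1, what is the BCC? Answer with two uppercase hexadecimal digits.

XOR the bytes together:
  start with 0x79
  0x79 ⊕ 0x22 = 0x5B
  0x5B ⊕ 0xFF = 0xA4
  0xA4 ⊕ 0xB6 = 0x12
  0x12 ⊕ 0xC1 = 0xD3

D3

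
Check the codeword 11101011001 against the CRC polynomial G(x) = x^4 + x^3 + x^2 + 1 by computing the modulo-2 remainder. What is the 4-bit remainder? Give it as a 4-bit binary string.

Modulo-2 division of 11101011001 by 11101:
  pos 0: 11101 XOR 11101 = 00000
  pos 6: 11001 XOR 11101 = 00100
Remainder = 0100 (nonzero — an error is detected).

0100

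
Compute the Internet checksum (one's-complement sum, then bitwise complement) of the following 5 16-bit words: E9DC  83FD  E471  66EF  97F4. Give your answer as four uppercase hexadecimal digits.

AECF

One's-complement addition (fold any carry out of bit 15 back into bit 0):
  0xE9DC + 0x83FD = 0x16DD9 → wrap carry → 0x6DDA
  0x6DDA + 0xE471 = 0x1524B → wrap carry → 0x524C
  0x524C + 0x66EF = 0x0B93B
  0xB93B + 0x97F4 = 0x1512F → wrap carry → 0x5130
One's-complement sum = 0x5130.
Checksum = ~0x5130 & 0xFFFF = 0xAECF.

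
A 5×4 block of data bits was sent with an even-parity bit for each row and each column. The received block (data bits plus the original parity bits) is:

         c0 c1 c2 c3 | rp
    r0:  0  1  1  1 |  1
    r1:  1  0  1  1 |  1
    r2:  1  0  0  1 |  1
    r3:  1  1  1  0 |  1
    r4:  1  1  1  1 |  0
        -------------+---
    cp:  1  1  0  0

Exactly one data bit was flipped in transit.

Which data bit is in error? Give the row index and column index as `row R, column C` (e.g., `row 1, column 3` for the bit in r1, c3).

Recompute each row's even parity and compare to rp:
  r0: data parity 1, sent rp 1 → ok
  r1: data parity 1, sent rp 1 → ok
  r2: data parity 0, sent rp 1 → mismatch
  r3: data parity 1, sent rp 1 → ok
  r4: data parity 0, sent rp 0 → ok
Recompute each column's even parity and compare to cp:
  c0: data parity 0, sent cp 1 → mismatch
  c1: data parity 1, sent cp 1 → ok
  c2: data parity 0, sent cp 0 → ok
  c3: data parity 0, sent cp 0 → ok
Exactly one row (r2) and one column (c0) fail → the flipped bit is at their intersection.

row 2, column 0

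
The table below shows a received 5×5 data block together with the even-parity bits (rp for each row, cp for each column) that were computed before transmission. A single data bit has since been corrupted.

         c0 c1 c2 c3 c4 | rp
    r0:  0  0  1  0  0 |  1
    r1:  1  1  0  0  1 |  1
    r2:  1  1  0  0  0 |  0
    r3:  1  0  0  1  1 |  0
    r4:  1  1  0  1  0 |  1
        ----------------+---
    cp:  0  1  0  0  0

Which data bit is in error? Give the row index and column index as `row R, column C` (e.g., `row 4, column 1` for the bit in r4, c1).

row 3, column 2

Recompute each row's even parity and compare to rp:
  r0: data parity 1, sent rp 1 → ok
  r1: data parity 1, sent rp 1 → ok
  r2: data parity 0, sent rp 0 → ok
  r3: data parity 1, sent rp 0 → mismatch
  r4: data parity 1, sent rp 1 → ok
Recompute each column's even parity and compare to cp:
  c0: data parity 0, sent cp 0 → ok
  c1: data parity 1, sent cp 1 → ok
  c2: data parity 1, sent cp 0 → mismatch
  c3: data parity 0, sent cp 0 → ok
  c4: data parity 0, sent cp 0 → ok
Exactly one row (r3) and one column (c2) fail → the flipped bit is at their intersection.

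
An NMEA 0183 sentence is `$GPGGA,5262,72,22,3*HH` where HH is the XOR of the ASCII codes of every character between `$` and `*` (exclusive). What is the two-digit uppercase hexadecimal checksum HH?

XOR the ASCII codes of the payload characters:
  'G' = 0x47 → acc = 0x47
  'P' = 0x50 → acc = 0x17
  'G' = 0x47 → acc = 0x50
  'G' = 0x47 → acc = 0x17
  'A' = 0x41 → acc = 0x56
  ',' = 0x2C → acc = 0x7A
  '5' = 0x35 → acc = 0x4F
  '2' = 0x32 → acc = 0x7D
  '6' = 0x36 → acc = 0x4B
  '2' = 0x32 → acc = 0x79
  ',' = 0x2C → acc = 0x55
  '7' = 0x37 → acc = 0x62
  '2' = 0x32 → acc = 0x50
  ',' = 0x2C → acc = 0x7C
  '2' = 0x32 → acc = 0x4E
  '2' = 0x32 → acc = 0x7C
  ',' = 0x2C → acc = 0x50
  '3' = 0x33 → acc = 0x63
Checksum = 0x63.

63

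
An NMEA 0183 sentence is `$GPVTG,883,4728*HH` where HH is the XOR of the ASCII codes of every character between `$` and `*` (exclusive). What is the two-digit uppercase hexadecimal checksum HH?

XOR the ASCII codes of the payload characters:
  'G' = 0x47 → acc = 0x47
  'P' = 0x50 → acc = 0x17
  'V' = 0x56 → acc = 0x41
  'T' = 0x54 → acc = 0x15
  'G' = 0x47 → acc = 0x52
  ',' = 0x2C → acc = 0x7E
  '8' = 0x38 → acc = 0x46
  '8' = 0x38 → acc = 0x7E
  '3' = 0x33 → acc = 0x4D
  ',' = 0x2C → acc = 0x61
  '4' = 0x34 → acc = 0x55
  '7' = 0x37 → acc = 0x62
  '2' = 0x32 → acc = 0x50
  '8' = 0x38 → acc = 0x68
Checksum = 0x68.

68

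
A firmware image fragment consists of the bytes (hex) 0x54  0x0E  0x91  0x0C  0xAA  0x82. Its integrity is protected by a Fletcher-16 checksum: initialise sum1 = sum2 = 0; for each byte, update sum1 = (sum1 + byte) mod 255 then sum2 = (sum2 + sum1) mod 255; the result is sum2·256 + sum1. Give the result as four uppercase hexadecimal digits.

Running sums (mod 255):
  after byte 0 (0x54): sum1=84, sum2=84
  after byte 1 (0x0E): sum1=98, sum2=182
  after byte 2 (0x91): sum1=243, sum2=170
  after byte 3 (0x0C): sum1=0, sum2=170
  after byte 4 (0xAA): sum1=170, sum2=85
  after byte 5 (0x82): sum1=45, sum2=130
Checksum = sum2·256 + sum1 = 130·256 + 45 = 33325 = 0x822D.

822D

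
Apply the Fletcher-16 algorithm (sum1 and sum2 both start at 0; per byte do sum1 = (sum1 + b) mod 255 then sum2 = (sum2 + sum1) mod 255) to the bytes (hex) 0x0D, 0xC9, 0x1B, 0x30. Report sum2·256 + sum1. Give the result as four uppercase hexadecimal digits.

Running sums (mod 255):
  after byte 0 (0x0D): sum1=13, sum2=13
  after byte 1 (0xC9): sum1=214, sum2=227
  after byte 2 (0x1B): sum1=241, sum2=213
  after byte 3 (0x30): sum1=34, sum2=247
Checksum = sum2·256 + sum1 = 247·256 + 34 = 63266 = 0xF722.

F722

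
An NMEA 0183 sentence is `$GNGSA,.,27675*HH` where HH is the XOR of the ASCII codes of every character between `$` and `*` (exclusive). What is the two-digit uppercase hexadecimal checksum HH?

XOR the ASCII codes of the payload characters:
  'G' = 0x47 → acc = 0x47
  'N' = 0x4E → acc = 0x09
  'G' = 0x47 → acc = 0x4E
  'S' = 0x53 → acc = 0x1D
  'A' = 0x41 → acc = 0x5C
  ',' = 0x2C → acc = 0x70
  '.' = 0x2E → acc = 0x5E
  ',' = 0x2C → acc = 0x72
  '2' = 0x32 → acc = 0x40
  '7' = 0x37 → acc = 0x77
  '6' = 0x36 → acc = 0x41
  '7' = 0x37 → acc = 0x76
  '5' = 0x35 → acc = 0x43
Checksum = 0x43.

43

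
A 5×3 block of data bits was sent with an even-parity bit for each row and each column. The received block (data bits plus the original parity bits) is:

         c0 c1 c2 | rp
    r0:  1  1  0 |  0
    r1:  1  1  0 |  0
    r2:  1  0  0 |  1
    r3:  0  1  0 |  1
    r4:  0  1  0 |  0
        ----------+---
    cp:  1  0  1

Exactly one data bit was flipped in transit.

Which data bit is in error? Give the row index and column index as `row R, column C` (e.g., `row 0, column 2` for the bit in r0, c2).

row 4, column 2

Recompute each row's even parity and compare to rp:
  r0: data parity 0, sent rp 0 → ok
  r1: data parity 0, sent rp 0 → ok
  r2: data parity 1, sent rp 1 → ok
  r3: data parity 1, sent rp 1 → ok
  r4: data parity 1, sent rp 0 → mismatch
Recompute each column's even parity and compare to cp:
  c0: data parity 1, sent cp 1 → ok
  c1: data parity 0, sent cp 0 → ok
  c2: data parity 0, sent cp 1 → mismatch
Exactly one row (r4) and one column (c2) fail → the flipped bit is at their intersection.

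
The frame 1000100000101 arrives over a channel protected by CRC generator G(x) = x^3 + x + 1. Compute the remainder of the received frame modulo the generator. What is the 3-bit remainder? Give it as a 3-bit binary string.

000

Modulo-2 division of 1000100000101 by 1011:
  pos 0: 1000 XOR 1011 = 0011
  pos 2: 1110 XOR 1011 = 0101
  pos 3: 1010 XOR 1011 = 0001
  pos 6: 1000 XOR 1011 = 0011
  pos 8: 1110 XOR 1011 = 0101
  pos 9: 1011 XOR 1011 = 0000
Remainder = 000 (zero — the frame passes the CRC check).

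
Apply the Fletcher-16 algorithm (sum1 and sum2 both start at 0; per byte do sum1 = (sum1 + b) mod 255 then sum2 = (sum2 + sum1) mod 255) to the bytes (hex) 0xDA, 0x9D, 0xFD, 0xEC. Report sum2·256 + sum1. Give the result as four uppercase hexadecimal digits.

2D63

Running sums (mod 255):
  after byte 0 (0xDA): sum1=218, sum2=218
  after byte 1 (0x9D): sum1=120, sum2=83
  after byte 2 (0xFD): sum1=118, sum2=201
  after byte 3 (0xEC): sum1=99, sum2=45
Checksum = sum2·256 + sum1 = 45·256 + 99 = 11619 = 0x2D63.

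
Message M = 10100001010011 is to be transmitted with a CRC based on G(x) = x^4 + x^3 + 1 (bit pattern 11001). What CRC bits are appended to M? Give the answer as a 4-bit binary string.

Append 4 zeros: 101000010100110000. Divide by 11001 (XOR where the leading bit is 1):
  pos 0: 10100 XOR 11001 = 01101
  pos 1: 11010 XOR 11001 = 00011
  pos 4: 11010 XOR 11001 = 00011
  pos 7: 11100 XOR 11001 = 00101
  pos 9: 10111 XOR 11001 = 01110
  pos 10: 11100 XOR 11001 = 00101
  pos 12: 10100 XOR 11001 = 01101
  pos 13: 11010 XOR 11001 = 00011
Remainder (last 4 bits) = 0011. This is the CRC / FCS.

0011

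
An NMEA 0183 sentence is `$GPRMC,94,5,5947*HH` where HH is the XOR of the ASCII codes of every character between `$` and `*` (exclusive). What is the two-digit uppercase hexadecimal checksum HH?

XOR the ASCII codes of the payload characters:
  'G' = 0x47 → acc = 0x47
  'P' = 0x50 → acc = 0x17
  'R' = 0x52 → acc = 0x45
  'M' = 0x4D → acc = 0x08
  'C' = 0x43 → acc = 0x4B
  ',' = 0x2C → acc = 0x67
  '9' = 0x39 → acc = 0x5E
  '4' = 0x34 → acc = 0x6A
  ',' = 0x2C → acc = 0x46
  '5' = 0x35 → acc = 0x73
  ',' = 0x2C → acc = 0x5F
  '5' = 0x35 → acc = 0x6A
  '9' = 0x39 → acc = 0x53
  '4' = 0x34 → acc = 0x67
  '7' = 0x37 → acc = 0x50
Checksum = 0x50.

50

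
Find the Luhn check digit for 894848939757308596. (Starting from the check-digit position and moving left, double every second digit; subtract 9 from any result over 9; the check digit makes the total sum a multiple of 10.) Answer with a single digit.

Partial digits right→left: 6 9 5 8 0 3 7 5 7 9 3 9 8 4 8 4 9 8
Double every second digit counting from the check-digit position (so the 1st, 3rd, 5th, ... of the partial from the right).
  doubled (with −9 where >9): 3 1 0 5 5 6 7 7 9 → sum 43
  kept as-is: 9 8 3 5 9 9 4 4 8 → sum 59
Total = 43 + 59 = 102.
Check digit = (10 − (102 mod 10)) mod 10 = 8.

8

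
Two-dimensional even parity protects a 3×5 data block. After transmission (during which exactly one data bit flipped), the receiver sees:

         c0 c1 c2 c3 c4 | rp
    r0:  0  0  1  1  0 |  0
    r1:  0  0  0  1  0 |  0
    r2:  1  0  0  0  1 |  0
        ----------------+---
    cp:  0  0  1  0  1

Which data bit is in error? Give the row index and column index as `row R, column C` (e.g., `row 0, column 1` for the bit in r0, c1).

Recompute each row's even parity and compare to rp:
  r0: data parity 0, sent rp 0 → ok
  r1: data parity 1, sent rp 0 → mismatch
  r2: data parity 0, sent rp 0 → ok
Recompute each column's even parity and compare to cp:
  c0: data parity 1, sent cp 0 → mismatch
  c1: data parity 0, sent cp 0 → ok
  c2: data parity 1, sent cp 1 → ok
  c3: data parity 0, sent cp 0 → ok
  c4: data parity 1, sent cp 1 → ok
Exactly one row (r1) and one column (c0) fail → the flipped bit is at their intersection.

row 1, column 0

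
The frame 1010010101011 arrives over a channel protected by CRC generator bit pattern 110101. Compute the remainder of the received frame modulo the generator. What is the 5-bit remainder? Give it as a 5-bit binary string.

01110

Modulo-2 division of 1010010101011 by 110101:
  pos 0: 101001 XOR 110101 = 011100
  pos 1: 111000 XOR 110101 = 001101
  pos 3: 110110 XOR 110101 = 000011
  pos 7: 111011 XOR 110101 = 001110
Remainder = 01110 (nonzero — an error is detected).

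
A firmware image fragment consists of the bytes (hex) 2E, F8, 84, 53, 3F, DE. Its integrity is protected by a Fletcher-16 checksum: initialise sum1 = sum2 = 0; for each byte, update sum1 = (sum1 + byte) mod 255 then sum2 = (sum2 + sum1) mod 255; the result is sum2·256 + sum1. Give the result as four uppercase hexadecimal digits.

5B1D

Running sums (mod 255):
  after byte 0 (2E): sum1=46, sum2=46
  after byte 1 (F8): sum1=39, sum2=85
  after byte 2 (84): sum1=171, sum2=1
  after byte 3 (53): sum1=254, sum2=0
  after byte 4 (3F): sum1=62, sum2=62
  after byte 5 (DE): sum1=29, sum2=91
Checksum = sum2·256 + sum1 = 91·256 + 29 = 23325 = 0x5B1D.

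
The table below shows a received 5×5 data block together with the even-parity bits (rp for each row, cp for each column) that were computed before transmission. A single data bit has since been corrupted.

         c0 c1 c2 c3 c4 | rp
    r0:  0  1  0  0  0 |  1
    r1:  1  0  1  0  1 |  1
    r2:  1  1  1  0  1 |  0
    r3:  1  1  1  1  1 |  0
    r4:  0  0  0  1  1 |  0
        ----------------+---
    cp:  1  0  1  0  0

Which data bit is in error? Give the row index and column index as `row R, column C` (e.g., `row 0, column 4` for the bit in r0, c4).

Recompute each row's even parity and compare to rp:
  r0: data parity 1, sent rp 1 → ok
  r1: data parity 1, sent rp 1 → ok
  r2: data parity 0, sent rp 0 → ok
  r3: data parity 1, sent rp 0 → mismatch
  r4: data parity 0, sent rp 0 → ok
Recompute each column's even parity and compare to cp:
  c0: data parity 1, sent cp 1 → ok
  c1: data parity 1, sent cp 0 → mismatch
  c2: data parity 1, sent cp 1 → ok
  c3: data parity 0, sent cp 0 → ok
  c4: data parity 0, sent cp 0 → ok
Exactly one row (r3) and one column (c1) fail → the flipped bit is at their intersection.

row 3, column 1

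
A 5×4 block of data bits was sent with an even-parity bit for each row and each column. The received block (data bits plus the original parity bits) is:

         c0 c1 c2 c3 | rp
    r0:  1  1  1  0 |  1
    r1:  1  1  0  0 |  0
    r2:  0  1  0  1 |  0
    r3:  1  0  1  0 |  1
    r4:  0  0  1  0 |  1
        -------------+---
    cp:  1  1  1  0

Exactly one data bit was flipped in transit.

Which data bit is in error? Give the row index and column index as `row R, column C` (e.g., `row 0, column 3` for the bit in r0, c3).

row 3, column 3

Recompute each row's even parity and compare to rp:
  r0: data parity 1, sent rp 1 → ok
  r1: data parity 0, sent rp 0 → ok
  r2: data parity 0, sent rp 0 → ok
  r3: data parity 0, sent rp 1 → mismatch
  r4: data parity 1, sent rp 1 → ok
Recompute each column's even parity and compare to cp:
  c0: data parity 1, sent cp 1 → ok
  c1: data parity 1, sent cp 1 → ok
  c2: data parity 1, sent cp 1 → ok
  c3: data parity 1, sent cp 0 → mismatch
Exactly one row (r3) and one column (c3) fail → the flipped bit is at their intersection.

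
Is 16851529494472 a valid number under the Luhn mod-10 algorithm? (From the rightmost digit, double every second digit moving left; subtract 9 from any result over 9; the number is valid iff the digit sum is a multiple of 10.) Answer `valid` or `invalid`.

From the right, keep odd positions and double even positions (subtract 9 from any doubled value over 9):
  doubled (positions 2,4,...): 5 8 8 4 2 7 2 → sum 36
  kept (positions 1,3,...): 2 4 9 9 5 5 6 → sum 40
Total = 76.
76 mod 10 = 6, so the number is invalid.

invalid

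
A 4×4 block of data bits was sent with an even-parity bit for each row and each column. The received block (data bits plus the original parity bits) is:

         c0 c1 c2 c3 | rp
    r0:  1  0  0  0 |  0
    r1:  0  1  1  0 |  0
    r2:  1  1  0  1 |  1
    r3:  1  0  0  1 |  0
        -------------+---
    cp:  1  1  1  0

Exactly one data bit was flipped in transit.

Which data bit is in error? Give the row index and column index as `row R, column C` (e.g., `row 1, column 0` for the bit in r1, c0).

Recompute each row's even parity and compare to rp:
  r0: data parity 1, sent rp 0 → mismatch
  r1: data parity 0, sent rp 0 → ok
  r2: data parity 1, sent rp 1 → ok
  r3: data parity 0, sent rp 0 → ok
Recompute each column's even parity and compare to cp:
  c0: data parity 1, sent cp 1 → ok
  c1: data parity 0, sent cp 1 → mismatch
  c2: data parity 1, sent cp 1 → ok
  c3: data parity 0, sent cp 0 → ok
Exactly one row (r0) and one column (c1) fail → the flipped bit is at their intersection.

row 0, column 1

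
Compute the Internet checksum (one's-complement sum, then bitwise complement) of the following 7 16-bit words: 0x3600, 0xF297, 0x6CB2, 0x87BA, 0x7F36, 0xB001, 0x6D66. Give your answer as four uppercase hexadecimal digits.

465C

One's-complement addition (fold any carry out of bit 15 back into bit 0):
  0x3600 + 0xF297 = 0x12897 → wrap carry → 0x2898
  0x2898 + 0x6CB2 = 0x0954A
  0x954A + 0x87BA = 0x11D04 → wrap carry → 0x1D05
  0x1D05 + 0x7F36 = 0x09C3B
  0x9C3B + 0xB001 = 0x14C3C → wrap carry → 0x4C3D
  0x4C3D + 0x6D66 = 0x0B9A3
One's-complement sum = 0xB9A3.
Checksum = ~0xB9A3 & 0xFFFF = 0x465C.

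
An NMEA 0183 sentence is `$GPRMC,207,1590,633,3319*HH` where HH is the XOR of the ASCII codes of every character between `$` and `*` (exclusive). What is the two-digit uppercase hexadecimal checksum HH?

XOR the ASCII codes of the payload characters:
  'G' = 0x47 → acc = 0x47
  'P' = 0x50 → acc = 0x17
  'R' = 0x52 → acc = 0x45
  'M' = 0x4D → acc = 0x08
  'C' = 0x43 → acc = 0x4B
  ',' = 0x2C → acc = 0x67
  '2' = 0x32 → acc = 0x55
  '0' = 0x30 → acc = 0x65
  '7' = 0x37 → acc = 0x52
  ',' = 0x2C → acc = 0x7E
  '1' = 0x31 → acc = 0x4F
  '5' = 0x35 → acc = 0x7A
  '9' = 0x39 → acc = 0x43
  '0' = 0x30 → acc = 0x73
  ',' = 0x2C → acc = 0x5F
  '6' = 0x36 → acc = 0x69
  '3' = 0x33 → acc = 0x5A
  '3' = 0x33 → acc = 0x69
  ',' = 0x2C → acc = 0x45
  '3' = 0x33 → acc = 0x76
  '3' = 0x33 → acc = 0x45
  '1' = 0x31 → acc = 0x74
  '9' = 0x39 → acc = 0x4D
Checksum = 0x4D.

4D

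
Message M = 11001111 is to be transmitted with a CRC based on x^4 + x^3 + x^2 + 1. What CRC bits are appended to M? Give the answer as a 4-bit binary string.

0000

Append 4 zeros: 110011110000. Divide by 11101 (XOR where the leading bit is 1):
  pos 0: 11001 XOR 11101 = 00100
  pos 2: 10011 XOR 11101 = 01110
  pos 3: 11101 XOR 11101 = 00000
Remainder (last 4 bits) = 0000. This is the CRC / FCS.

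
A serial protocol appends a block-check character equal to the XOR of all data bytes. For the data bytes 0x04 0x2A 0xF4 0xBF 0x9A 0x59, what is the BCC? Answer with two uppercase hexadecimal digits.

XOR the bytes together:
  start with 0x04
  0x04 ⊕ 0x2A = 0x2E
  0x2E ⊕ 0xF4 = 0xDA
  0xDA ⊕ 0xBF = 0x65
  0x65 ⊕ 0x9A = 0xFF
  0xFF ⊕ 0x59 = 0xA6

A6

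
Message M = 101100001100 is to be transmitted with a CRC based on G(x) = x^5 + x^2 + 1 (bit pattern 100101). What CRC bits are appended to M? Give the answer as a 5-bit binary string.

00011

Append 5 zeros: 10110000110000000. Divide by 100101 (XOR where the leading bit is 1):
  pos 0: 101100 XOR 100101 = 001001
  pos 2: 100100 XOR 100101 = 000001
  pos 7: 111000 XOR 100101 = 011101
  pos 8: 111010 XOR 100101 = 011111
  pos 9: 111110 XOR 100101 = 011011
  pos 10: 110110 XOR 100101 = 010011
  pos 11: 100110 XOR 100101 = 000011
Remainder (last 5 bits) = 00011. This is the CRC / FCS.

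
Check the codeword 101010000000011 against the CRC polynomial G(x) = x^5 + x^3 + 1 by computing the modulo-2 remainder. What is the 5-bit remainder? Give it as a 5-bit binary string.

Modulo-2 division of 101010000000011 by 101001:
  pos 0: 101010 XOR 101001 = 000011
  pos 4: 110000 XOR 101001 = 011001
  pos 5: 110010 XOR 101001 = 011011
  pos 6: 110110 XOR 101001 = 011111
  pos 7: 111110 XOR 101001 = 010111
  pos 8: 101111 XOR 101001 = 000110
Remainder = 01101 (nonzero — an error is detected).

01101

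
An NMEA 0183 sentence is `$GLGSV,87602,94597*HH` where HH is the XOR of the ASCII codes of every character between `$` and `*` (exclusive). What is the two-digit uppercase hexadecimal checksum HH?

XOR the ASCII codes of the payload characters:
  'G' = 0x47 → acc = 0x47
  'L' = 0x4C → acc = 0x0B
  'G' = 0x47 → acc = 0x4C
  'S' = 0x53 → acc = 0x1F
  'V' = 0x56 → acc = 0x49
  ',' = 0x2C → acc = 0x65
  '8' = 0x38 → acc = 0x5D
  '7' = 0x37 → acc = 0x6A
  '6' = 0x36 → acc = 0x5C
  '0' = 0x30 → acc = 0x6C
  '2' = 0x32 → acc = 0x5E
  ',' = 0x2C → acc = 0x72
  '9' = 0x39 → acc = 0x4B
  '4' = 0x34 → acc = 0x7F
  '5' = 0x35 → acc = 0x4A
  '9' = 0x39 → acc = 0x73
  '7' = 0x37 → acc = 0x44
Checksum = 0x44.

44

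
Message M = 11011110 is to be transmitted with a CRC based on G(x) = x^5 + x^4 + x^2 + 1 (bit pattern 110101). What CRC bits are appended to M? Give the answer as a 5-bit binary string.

01001

Append 5 zeros: 1101111000000. Divide by 110101 (XOR where the leading bit is 1):
  pos 0: 110111 XOR 110101 = 000010
  pos 4: 101000 XOR 110101 = 011101
  pos 5: 111010 XOR 110101 = 001111
  pos 7: 111100 XOR 110101 = 001001
Remainder (last 5 bits) = 01001. This is the CRC / FCS.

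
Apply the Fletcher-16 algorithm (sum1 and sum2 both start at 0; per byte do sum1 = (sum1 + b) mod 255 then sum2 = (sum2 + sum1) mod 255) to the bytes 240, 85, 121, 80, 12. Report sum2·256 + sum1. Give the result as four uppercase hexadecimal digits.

231C

Running sums (mod 255):
  after byte 0 (240): sum1=240, sum2=240
  after byte 1 (85): sum1=70, sum2=55
  after byte 2 (121): sum1=191, sum2=246
  after byte 3 (80): sum1=16, sum2=7
  after byte 4 (12): sum1=28, sum2=35
Checksum = sum2·256 + sum1 = 35·256 + 28 = 8988 = 0x231C.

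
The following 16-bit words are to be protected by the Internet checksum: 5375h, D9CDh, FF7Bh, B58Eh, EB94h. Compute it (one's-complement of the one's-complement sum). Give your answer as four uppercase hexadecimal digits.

321D

One's-complement addition (fold any carry out of bit 15 back into bit 0):
  0x5375 + 0xD9CD = 0x12D42 → wrap carry → 0x2D43
  0x2D43 + 0xFF7B = 0x12CBE → wrap carry → 0x2CBF
  0x2CBF + 0xB58E = 0x0E24D
  0xE24D + 0xEB94 = 0x1CDE1 → wrap carry → 0xCDE2
One's-complement sum = 0xCDE2.
Checksum = ~0xCDE2 & 0xFFFF = 0x321D.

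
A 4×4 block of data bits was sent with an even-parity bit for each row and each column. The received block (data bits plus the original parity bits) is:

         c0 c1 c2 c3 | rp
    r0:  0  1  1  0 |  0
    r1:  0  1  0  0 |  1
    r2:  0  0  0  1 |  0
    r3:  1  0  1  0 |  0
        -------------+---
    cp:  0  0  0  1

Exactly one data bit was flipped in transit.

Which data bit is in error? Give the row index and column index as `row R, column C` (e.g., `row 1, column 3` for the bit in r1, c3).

Recompute each row's even parity and compare to rp:
  r0: data parity 0, sent rp 0 → ok
  r1: data parity 1, sent rp 1 → ok
  r2: data parity 1, sent rp 0 → mismatch
  r3: data parity 0, sent rp 0 → ok
Recompute each column's even parity and compare to cp:
  c0: data parity 1, sent cp 0 → mismatch
  c1: data parity 0, sent cp 0 → ok
  c2: data parity 0, sent cp 0 → ok
  c3: data parity 1, sent cp 1 → ok
Exactly one row (r2) and one column (c0) fail → the flipped bit is at their intersection.

row 2, column 0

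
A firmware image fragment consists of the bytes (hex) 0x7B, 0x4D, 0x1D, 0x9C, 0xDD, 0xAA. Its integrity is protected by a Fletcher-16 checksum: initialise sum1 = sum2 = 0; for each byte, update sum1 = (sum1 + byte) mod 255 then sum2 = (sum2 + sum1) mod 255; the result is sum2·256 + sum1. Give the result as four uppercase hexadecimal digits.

Running sums (mod 255):
  after byte 0 (0x7B): sum1=123, sum2=123
  after byte 1 (0x4D): sum1=200, sum2=68
  after byte 2 (0x1D): sum1=229, sum2=42
  after byte 3 (0x9C): sum1=130, sum2=172
  after byte 4 (0xDD): sum1=96, sum2=13
  after byte 5 (0xAA): sum1=11, sum2=24
Checksum = sum2·256 + sum1 = 24·256 + 11 = 6155 = 0x180B.

180B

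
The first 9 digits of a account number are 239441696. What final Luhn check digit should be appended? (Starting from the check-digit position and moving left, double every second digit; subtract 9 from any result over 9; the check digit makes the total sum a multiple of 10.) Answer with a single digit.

6

Partial digits right→left: 6 9 6 1 4 4 9 3 2
Double every second digit counting from the check-digit position (so the 1st, 3rd, 5th, ... of the partial from the right).
  doubled (with −9 where >9): 3 3 8 9 4 → sum 27
  kept as-is: 9 1 4 3 → sum 17
Total = 27 + 17 = 44.
Check digit = (10 − (44 mod 10)) mod 10 = 6.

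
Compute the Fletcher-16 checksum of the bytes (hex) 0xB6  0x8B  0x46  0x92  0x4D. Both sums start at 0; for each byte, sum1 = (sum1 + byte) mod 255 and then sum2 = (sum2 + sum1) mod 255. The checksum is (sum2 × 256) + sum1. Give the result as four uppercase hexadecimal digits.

Running sums (mod 255):
  after byte 0 (0xB6): sum1=182, sum2=182
  after byte 1 (0x8B): sum1=66, sum2=248
  after byte 2 (0x46): sum1=136, sum2=129
  after byte 3 (0x92): sum1=27, sum2=156
  after byte 4 (0x4D): sum1=104, sum2=5
Checksum = sum2·256 + sum1 = 5·256 + 104 = 1384 = 0x0568.

0568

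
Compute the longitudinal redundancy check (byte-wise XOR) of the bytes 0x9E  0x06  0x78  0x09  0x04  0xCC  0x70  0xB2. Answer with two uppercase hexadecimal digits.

XOR the bytes together:
  start with 0x9E
  0x9E ⊕ 0x06 = 0x98
  0x98 ⊕ 0x78 = 0xE0
  0xE0 ⊕ 0x09 = 0xE9
  0xE9 ⊕ 0x04 = 0xED
  0xED ⊕ 0xCC = 0x21
  0x21 ⊕ 0x70 = 0x51
  0x51 ⊕ 0xB2 = 0xE3

E3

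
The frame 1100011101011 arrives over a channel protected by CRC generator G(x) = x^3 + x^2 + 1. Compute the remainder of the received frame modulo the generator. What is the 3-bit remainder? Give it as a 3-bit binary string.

Modulo-2 division of 1100011101011 by 1101:
  pos 0: 1100 XOR 1101 = 0001
  pos 3: 1011 XOR 1101 = 0110
  pos 4: 1101 XOR 1101 = 0000
  pos 9: 1011 XOR 1101 = 0110
Remainder = 110 (nonzero — an error is detected).

110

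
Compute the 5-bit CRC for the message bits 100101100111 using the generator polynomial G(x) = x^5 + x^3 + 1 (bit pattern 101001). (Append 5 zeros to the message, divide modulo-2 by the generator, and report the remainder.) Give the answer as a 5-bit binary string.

Append 5 zeros: 10010110011100000. Divide by 101001 (XOR where the leading bit is 1):
  pos 0: 100101 XOR 101001 = 001100
  pos 2: 110010 XOR 101001 = 011011
  pos 3: 110110 XOR 101001 = 011111
  pos 4: 111111 XOR 101001 = 010110
  pos 5: 101101 XOR 101001 = 000100
  pos 8: 100100 XOR 101001 = 001101
  pos 10: 110100 XOR 101001 = 011101
  pos 11: 111010 XOR 101001 = 010011
Remainder (last 5 bits) = 10011. This is the CRC / FCS.

10011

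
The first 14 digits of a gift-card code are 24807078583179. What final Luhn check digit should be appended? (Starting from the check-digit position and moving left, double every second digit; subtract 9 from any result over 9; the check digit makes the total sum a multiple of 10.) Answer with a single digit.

Partial digits right→left: 9 7 1 3 8 5 8 7 0 7 0 8 4 2
Double every second digit counting from the check-digit position (so the 1st, 3rd, 5th, ... of the partial from the right).
  doubled (with −9 where >9): 9 2 7 7 0 0 8 → sum 33
  kept as-is: 7 3 5 7 7 8 2 → sum 39
Total = 33 + 39 = 72.
Check digit = (10 − (72 mod 10)) mod 10 = 8.

8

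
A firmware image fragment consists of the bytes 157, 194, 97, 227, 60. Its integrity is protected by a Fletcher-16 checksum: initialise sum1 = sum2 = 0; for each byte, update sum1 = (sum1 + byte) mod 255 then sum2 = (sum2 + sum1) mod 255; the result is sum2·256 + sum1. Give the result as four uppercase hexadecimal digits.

Running sums (mod 255):
  after byte 0 (157): sum1=157, sum2=157
  after byte 1 (194): sum1=96, sum2=253
  after byte 2 (97): sum1=193, sum2=191
  after byte 3 (227): sum1=165, sum2=101
  after byte 4 (60): sum1=225, sum2=71
Checksum = sum2·256 + sum1 = 71·256 + 225 = 18401 = 0x47E1.

47E1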